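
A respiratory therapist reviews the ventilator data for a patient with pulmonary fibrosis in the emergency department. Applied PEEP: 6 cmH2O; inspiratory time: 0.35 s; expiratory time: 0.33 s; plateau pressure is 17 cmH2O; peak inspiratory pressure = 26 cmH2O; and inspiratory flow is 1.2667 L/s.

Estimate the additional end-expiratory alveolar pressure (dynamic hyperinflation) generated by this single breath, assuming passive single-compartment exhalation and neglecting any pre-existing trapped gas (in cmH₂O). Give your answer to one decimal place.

Vt = flow × Ti = 1.2667 L/s × 0.35 s × 1000 mL/L = 443.35 mL.
R = (PIP − Pplat)/V̇ = (26 − 17) / 1.2667 = 9.0/1.2667 = 7.105 cmH2O·s/L.
C = Vt/(Pplat − PEEP) = 443.35 / (17 − 6) = 443.35/11.0 = 40.305 mL/cmH2O.
τ = R × C = 7.105 × 0.04031 L/cmH2O = 0.2864 s.
Fraction remaining = e^(−Te/τ) = e^(−0.33/0.2864) = 0.3159; trapped volume = 443.35 × 0.3159 = 140.05 mL.
Additional alveolar pressure from trapping ≈ V_trapped / C = 140.05 / 40.305 = 3.475 cmH2O.

3.5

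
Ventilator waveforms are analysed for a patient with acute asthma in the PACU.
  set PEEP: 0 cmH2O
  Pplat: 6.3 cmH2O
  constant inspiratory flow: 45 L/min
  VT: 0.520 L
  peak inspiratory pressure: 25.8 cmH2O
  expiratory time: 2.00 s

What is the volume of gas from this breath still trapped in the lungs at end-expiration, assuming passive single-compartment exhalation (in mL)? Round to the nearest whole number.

Flow: 45 L/min ÷ 60 = 0.75 L/s.
R = (PIP − Pplat)/V̇ = (25.8 − 6.3) / 0.75 = 19.5/0.75 = 26.0 cmH2O·s/L.
C = Vt/(Pplat − PEEP) = 520.0 / (6.3 − 0) = 520.0/6.3 = 82.54 mL/cmH2O.
τ = R × C = 26.0 × 0.08254 L/cmH2O = 2.146 s.
Fraction remaining = e^(−Te/τ) = e^(−2.00/2.146) = 0.3938.
Trapped volume = 520.0 × 0.3938 = 204.78 mL.

205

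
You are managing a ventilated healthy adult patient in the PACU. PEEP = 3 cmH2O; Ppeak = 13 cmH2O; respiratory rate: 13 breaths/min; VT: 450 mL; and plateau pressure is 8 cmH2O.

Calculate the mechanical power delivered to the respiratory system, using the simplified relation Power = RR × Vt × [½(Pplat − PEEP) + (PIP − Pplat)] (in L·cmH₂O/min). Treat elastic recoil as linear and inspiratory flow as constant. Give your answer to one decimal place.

Per-breath work = Vt × [½(Pplat−PEEP) + (PIP−Pplat)] = 0.450 × [0.5×5.0 + 5.0] = 0.450 × 7.5 = 3.375 L·cmH2O.
Power = 13 × 3.375 = 43.875 L·cmH2O/min.

43.9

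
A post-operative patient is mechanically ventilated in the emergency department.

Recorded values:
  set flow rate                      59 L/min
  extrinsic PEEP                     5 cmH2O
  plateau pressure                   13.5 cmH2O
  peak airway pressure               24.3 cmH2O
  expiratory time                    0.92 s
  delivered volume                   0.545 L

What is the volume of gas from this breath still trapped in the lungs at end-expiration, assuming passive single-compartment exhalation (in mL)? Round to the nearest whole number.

Flow: 59 L/min ÷ 60 = 0.9833 L/s.
R = (PIP − Pplat)/V̇ = (24.3 − 13.5) / 0.9833 = 10.8/0.9833 = 10.983 cmH2O·s/L.
C = Vt/(Pplat − PEEP) = 545.0 / (13.5 − 5) = 545.0/8.5 = 64.118 mL/cmH2O.
τ = R × C = 10.983 × 0.06412 L/cmH2O = 0.7042 s.
Fraction remaining = e^(−Te/τ) = e^(−0.92/0.7042) = 0.2708.
Trapped volume = 545.0 × 0.2708 = 147.59 mL.

148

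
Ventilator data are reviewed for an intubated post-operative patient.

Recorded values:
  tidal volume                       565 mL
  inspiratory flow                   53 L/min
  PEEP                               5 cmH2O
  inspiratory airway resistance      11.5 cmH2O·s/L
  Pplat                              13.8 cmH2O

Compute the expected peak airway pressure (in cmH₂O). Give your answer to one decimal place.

Flow: 53 L/min ÷ 60 = 0.8833 L/s.
PIP = Pplat + Raw × flow = 13.8 + 11.5 × 0.8833 = 13.8 + 10.158 = 23.958 cmH2O.

24.0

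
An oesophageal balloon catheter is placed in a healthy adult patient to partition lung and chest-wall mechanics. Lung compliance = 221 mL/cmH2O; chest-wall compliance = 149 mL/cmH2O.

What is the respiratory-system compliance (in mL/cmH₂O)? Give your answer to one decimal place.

Lung and chest wall are elastances in series: 1/Crs = 1/CL + 1/Ccw.
1/Crs = 1/221 + 1/149 = 0.01124.
Crs = 88.968 mL/cmH2O.

89.0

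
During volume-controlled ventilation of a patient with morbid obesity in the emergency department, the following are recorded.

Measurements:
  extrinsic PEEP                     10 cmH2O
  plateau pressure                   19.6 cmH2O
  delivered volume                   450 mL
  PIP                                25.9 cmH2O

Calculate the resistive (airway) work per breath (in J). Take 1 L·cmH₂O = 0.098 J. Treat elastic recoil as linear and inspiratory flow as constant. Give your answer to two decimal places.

With constant inspiratory flow the resistive pressure is constant at PIP − Pplat = 25.9 − 19.6 = 6.3 cmH2O, so resistive work = 6.3 × 0.450 = 2.835 L·cmH2O.
× 0.098 J/(L·cmH2O) → 0.2778 J.

0.28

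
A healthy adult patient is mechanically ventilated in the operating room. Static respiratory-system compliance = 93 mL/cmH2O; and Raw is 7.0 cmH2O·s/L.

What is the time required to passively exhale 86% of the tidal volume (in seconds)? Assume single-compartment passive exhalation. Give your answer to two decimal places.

τ = R × C = 7.0 × 93 mL/cmH2O = 7.0 × 0.093 L/cmH2O = 0.651 s.
Exhaled fraction f = 1 − e^(−t/τ) → t = −τ·ln(1 − f) = −0.651·ln(0.14) = 1.28 s.

1.28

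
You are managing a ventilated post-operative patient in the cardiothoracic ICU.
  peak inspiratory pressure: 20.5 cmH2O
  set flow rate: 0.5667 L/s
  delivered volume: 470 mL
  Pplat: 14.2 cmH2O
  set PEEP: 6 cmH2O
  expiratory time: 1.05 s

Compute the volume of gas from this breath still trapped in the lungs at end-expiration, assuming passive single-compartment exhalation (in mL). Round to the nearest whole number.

90

R = (PIP − Pplat)/V̇ = (20.5 − 14.2) / 0.5667 = 6.3/0.5667 = 11.117 cmH2O·s/L.
C = Vt/(Pplat − PEEP) = 470.0 / (14.2 − 6) = 470.0/8.2 = 57.317 mL/cmH2O.
τ = R × C = 11.117 × 0.05732 L/cmH2O = 0.6372 s.
Fraction remaining = e^(−Te/τ) = e^(−1.05/0.6372) = 0.1925.
Trapped volume = 470.0 × 0.1925 = 90.475 mL.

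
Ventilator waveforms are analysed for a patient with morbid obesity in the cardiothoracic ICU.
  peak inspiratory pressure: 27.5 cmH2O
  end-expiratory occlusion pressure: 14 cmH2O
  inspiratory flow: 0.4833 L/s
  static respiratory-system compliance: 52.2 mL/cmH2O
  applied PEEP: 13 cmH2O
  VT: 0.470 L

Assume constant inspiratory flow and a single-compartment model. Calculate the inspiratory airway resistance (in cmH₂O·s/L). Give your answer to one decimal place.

Total PEEP = 14 cmH2O (set 13 + intrinsic 1); this is the baseline alveolar pressure.
Equation of motion (constant flow): PIP = Vt/C + R·V̇ + PEEP.
R·V̇ = PIP − Vt/C − PEEP = 27.5 − 470/52.2 − 14 = 27.5 − 9.004 − 14 = 4.496 cmH2O.
R = 4.496 / 0.4833 = 9.303 cmH2O·s/L.

9.3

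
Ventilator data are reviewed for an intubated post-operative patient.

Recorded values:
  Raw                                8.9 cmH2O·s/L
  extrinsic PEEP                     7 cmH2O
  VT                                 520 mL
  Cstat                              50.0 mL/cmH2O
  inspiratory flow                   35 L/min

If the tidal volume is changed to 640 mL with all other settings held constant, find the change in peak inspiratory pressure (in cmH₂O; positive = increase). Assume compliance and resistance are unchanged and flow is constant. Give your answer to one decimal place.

PIP = Vt/C + R·V̇ + PEEP (constant-flow equation of motion).
Only the elastic term changes: ΔPIP = ΔVt / C = (640 − 520) / 50.0 = 2.4 cmH2O.

2.4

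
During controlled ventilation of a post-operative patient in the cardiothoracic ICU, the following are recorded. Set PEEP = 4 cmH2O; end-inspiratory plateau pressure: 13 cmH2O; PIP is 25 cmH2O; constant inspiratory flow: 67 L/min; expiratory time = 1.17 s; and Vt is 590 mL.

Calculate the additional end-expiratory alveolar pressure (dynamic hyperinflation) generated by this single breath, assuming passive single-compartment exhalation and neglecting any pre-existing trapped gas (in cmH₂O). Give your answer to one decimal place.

Flow: 67 L/min ÷ 60 = 1.1167 L/s.
R = (PIP − Pplat)/V̇ = (25 − 13) / 1.1167 = 12.0/1.1167 = 10.746 cmH2O·s/L.
C = Vt/(Pplat − PEEP) = 590.0 / (13 − 4) = 590.0/9.0 = 65.556 mL/cmH2O.
τ = R × C = 10.746 × 0.06556 L/cmH2O = 0.7045 s.
Fraction remaining = e^(−Te/τ) = e^(−1.17/0.7045) = 0.19; trapped volume = 590.0 × 0.19 = 112.1 mL.
Additional alveolar pressure from trapping ≈ V_trapped / C = 112.1 / 65.556 = 1.71 cmH2O.

1.7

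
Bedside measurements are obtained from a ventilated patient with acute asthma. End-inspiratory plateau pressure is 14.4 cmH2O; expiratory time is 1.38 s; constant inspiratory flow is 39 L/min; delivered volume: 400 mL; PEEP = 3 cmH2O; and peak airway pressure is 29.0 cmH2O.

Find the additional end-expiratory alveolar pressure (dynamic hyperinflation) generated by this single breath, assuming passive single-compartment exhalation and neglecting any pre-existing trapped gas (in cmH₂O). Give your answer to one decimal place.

Flow: 39 L/min ÷ 60 = 0.65 L/s.
R = (PIP − Pplat)/V̇ = (29.0 − 14.4) / 0.65 = 14.6/0.65 = 22.462 cmH2O·s/L.
C = Vt/(Pplat − PEEP) = 400.0 / (14.4 − 3) = 400.0/11.4 = 35.088 mL/cmH2O.
τ = R × C = 22.462 × 0.03509 L/cmH2O = 0.7882 s.
Fraction remaining = e^(−Te/τ) = e^(−1.38/0.7882) = 0.1736; trapped volume = 400.0 × 0.1736 = 69.44 mL.
Additional alveolar pressure from trapping ≈ V_trapped / C = 69.44 / 35.088 = 1.979 cmH2O.

2.0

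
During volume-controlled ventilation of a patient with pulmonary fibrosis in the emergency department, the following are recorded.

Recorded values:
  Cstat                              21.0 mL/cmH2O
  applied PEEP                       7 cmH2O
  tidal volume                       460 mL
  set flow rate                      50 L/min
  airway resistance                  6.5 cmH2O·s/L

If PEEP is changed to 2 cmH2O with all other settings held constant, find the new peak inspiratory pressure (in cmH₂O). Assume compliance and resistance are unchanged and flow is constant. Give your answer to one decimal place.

Flow: 50 L/min ÷ 60 = 0.8333 L/s.
PIP = Vt/C + R·V̇ + PEEP (constant-flow equation of motion).
Only the baseline term changes: ΔPIP = ΔPEEP = 2 − 7 = -5.0 cmH2O.
Original PIP = 460/21.0 + 6.5×0.8333 + 7 = 34.321 cmH2O; new PIP = 34.321 + (-5.0) = 29.321 cmH2O.

29.3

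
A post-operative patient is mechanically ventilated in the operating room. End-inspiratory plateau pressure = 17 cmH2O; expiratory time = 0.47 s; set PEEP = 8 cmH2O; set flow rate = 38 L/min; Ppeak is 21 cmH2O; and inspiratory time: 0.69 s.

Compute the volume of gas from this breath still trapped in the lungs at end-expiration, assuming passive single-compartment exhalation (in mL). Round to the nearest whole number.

Flow: 38 L/min ÷ 60 = 0.6333 L/s.
Vt = flow × Ti = 0.6333 L/s × 0.69 s × 1000 mL/L = 436.98 mL.
R = (PIP − Pplat)/V̇ = (21 − 17) / 0.6333 = 4.0/0.6333 = 6.316 cmH2O·s/L.
C = Vt/(Pplat − PEEP) = 436.98 / (17 − 8) = 436.98/9.0 = 48.553 mL/cmH2O.
τ = R × C = 6.316 × 0.04855 L/cmH2O = 0.3066 s.
Fraction remaining = e^(−Te/τ) = e^(−0.47/0.3066) = 0.2159.
Trapped volume = 436.98 × 0.2159 = 94.344 mL.

94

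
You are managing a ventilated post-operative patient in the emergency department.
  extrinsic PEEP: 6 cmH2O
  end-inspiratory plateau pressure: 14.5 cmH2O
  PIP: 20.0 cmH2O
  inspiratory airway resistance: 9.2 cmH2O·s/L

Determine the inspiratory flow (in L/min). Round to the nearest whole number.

36

flow = (PIP − Pplat) / Raw = (20.0 − 14.5) / 9.2 = 0.5978 L/s × 60 = 35.868 L/min.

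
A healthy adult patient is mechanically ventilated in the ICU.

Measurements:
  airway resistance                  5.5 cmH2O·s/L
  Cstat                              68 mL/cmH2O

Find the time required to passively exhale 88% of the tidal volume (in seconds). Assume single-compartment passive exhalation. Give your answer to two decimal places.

0.79

τ = R × C = 5.5 × 68 mL/cmH2O = 5.5 × 0.068 L/cmH2O = 0.374 s.
Exhaled fraction f = 1 − e^(−t/τ) → t = −τ·ln(1 − f) = −0.374·ln(0.12) = 0.793 s.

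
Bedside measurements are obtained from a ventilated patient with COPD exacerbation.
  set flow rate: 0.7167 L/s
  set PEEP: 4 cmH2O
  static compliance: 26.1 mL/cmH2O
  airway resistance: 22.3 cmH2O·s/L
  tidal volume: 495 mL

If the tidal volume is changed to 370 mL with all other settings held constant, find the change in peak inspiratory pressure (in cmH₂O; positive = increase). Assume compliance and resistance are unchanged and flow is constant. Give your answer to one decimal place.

-4.8

PIP = Vt/C + R·V̇ + PEEP (constant-flow equation of motion).
Only the elastic term changes: ΔPIP = ΔVt / C = (370 − 495) / 26.1 = -4.789 cmH2O.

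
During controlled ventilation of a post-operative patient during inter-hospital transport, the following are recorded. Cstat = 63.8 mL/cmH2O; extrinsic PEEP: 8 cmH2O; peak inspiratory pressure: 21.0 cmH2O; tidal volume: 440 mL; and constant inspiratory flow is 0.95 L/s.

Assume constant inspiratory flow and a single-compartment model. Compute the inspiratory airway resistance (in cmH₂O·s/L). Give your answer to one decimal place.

Equation of motion (constant flow): PIP = Vt/C + R·V̇ + PEEP.
R·V̇ = PIP − Vt/C − PEEP = 21.0 − 440/63.8 − 8 = 21.0 − 6.897 − 8 = 6.103 cmH2O.
R = 6.103 / 0.95 = 6.424 cmH2O·s/L.

6.4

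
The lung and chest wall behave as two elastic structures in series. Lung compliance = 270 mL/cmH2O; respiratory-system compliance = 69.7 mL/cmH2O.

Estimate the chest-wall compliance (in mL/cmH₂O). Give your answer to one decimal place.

94.0

1/Ccw = 1/Crs − 1/CL.
1/Ccw = 1/69.7 − 1/270 = 0.01064.
Ccw = 93.985 mL/cmH2O.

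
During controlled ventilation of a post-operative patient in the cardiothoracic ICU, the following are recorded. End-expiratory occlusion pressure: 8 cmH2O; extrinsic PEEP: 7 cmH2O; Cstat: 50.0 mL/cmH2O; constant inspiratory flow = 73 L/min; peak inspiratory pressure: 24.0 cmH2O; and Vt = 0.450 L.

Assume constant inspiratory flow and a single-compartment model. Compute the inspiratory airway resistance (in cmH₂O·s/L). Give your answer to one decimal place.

Flow: 73 L/min ÷ 60 = 1.2167 L/s.
Total PEEP = 8 cmH2O (set 7 + intrinsic 1); this is the baseline alveolar pressure.
Equation of motion (constant flow): PIP = Vt/C + R·V̇ + PEEP.
R·V̇ = PIP − Vt/C − PEEP = 24.0 − 450/50.0 − 8 = 24.0 − 9.0 − 8 = 7.0 cmH2O.
R = 7.0 / 1.2167 = 5.753 cmH2O·s/L.

5.8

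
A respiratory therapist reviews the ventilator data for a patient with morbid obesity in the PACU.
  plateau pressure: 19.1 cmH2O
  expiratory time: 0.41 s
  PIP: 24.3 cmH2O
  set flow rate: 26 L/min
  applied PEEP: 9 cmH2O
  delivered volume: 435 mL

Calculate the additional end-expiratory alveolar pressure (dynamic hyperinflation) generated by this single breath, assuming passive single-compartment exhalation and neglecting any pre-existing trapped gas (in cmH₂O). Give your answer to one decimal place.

4.6

Flow: 26 L/min ÷ 60 = 0.4333 L/s.
R = (PIP − Pplat)/V̇ = (24.3 − 19.1) / 0.4333 = 5.2/0.4333 = 12.001 cmH2O·s/L.
C = Vt/(Pplat − PEEP) = 435.0 / (19.1 − 9) = 435.0/10.1 = 43.069 mL/cmH2O.
τ = R × C = 12.001 × 0.04307 L/cmH2O = 0.5169 s.
Fraction remaining = e^(−Te/τ) = e^(−0.41/0.5169) = 0.4524; trapped volume = 435.0 × 0.4524 = 196.79 mL.
Additional alveolar pressure from trapping ≈ V_trapped / C = 196.79 / 43.069 = 4.569 cmH2O.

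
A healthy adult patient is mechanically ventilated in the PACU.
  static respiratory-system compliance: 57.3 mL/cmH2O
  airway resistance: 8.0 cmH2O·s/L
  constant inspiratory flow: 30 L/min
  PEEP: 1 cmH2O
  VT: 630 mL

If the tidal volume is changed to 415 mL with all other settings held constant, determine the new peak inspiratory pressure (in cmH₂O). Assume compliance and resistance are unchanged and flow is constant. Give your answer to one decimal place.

12.2

Flow: 30 L/min ÷ 60 = 0.5 L/s.
PIP = Vt/C + R·V̇ + PEEP (constant-flow equation of motion).
Only the elastic term changes: ΔPIP = ΔVt / C = (415 − 630) / 57.3 = -3.752 cmH2O.
Original PIP = 630/57.3 + 8.0×0.5 + 1 = 15.995 cmH2O; new PIP = 15.995 + (-3.752) = 12.243 cmH2O.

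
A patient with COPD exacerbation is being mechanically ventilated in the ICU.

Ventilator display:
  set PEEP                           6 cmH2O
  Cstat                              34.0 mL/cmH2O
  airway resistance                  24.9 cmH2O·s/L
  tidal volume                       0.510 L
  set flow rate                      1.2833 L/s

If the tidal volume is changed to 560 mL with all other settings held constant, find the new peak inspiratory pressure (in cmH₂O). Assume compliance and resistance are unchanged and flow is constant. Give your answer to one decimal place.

54.4

PIP = Vt/C + R·V̇ + PEEP (constant-flow equation of motion).
Only the elastic term changes: ΔPIP = ΔVt / C = (560 − 510) / 34.0 = 1.471 cmH2O.
Original PIP = 510/34.0 + 24.9×1.2833 + 6 = 52.954 cmH2O; new PIP = 52.954 + (1.471) = 54.425 cmH2O.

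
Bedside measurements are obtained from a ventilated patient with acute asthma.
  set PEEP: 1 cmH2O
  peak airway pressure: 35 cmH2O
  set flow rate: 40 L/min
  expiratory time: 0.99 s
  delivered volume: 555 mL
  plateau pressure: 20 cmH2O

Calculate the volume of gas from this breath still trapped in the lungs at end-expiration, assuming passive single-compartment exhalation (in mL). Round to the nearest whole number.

Flow: 40 L/min ÷ 60 = 0.6667 L/s.
R = (PIP − Pplat)/V̇ = (35 − 20) / 0.6667 = 15.0/0.6667 = 22.499 cmH2O·s/L.
C = Vt/(Pplat − PEEP) = 555.0 / (20 − 1) = 555.0/19.0 = 29.211 mL/cmH2O.
τ = R × C = 22.499 × 0.02921 L/cmH2O = 0.6572 s.
Fraction remaining = e^(−Te/τ) = e^(−0.99/0.6572) = 0.2217.
Trapped volume = 555.0 × 0.2217 = 123.04 mL.

123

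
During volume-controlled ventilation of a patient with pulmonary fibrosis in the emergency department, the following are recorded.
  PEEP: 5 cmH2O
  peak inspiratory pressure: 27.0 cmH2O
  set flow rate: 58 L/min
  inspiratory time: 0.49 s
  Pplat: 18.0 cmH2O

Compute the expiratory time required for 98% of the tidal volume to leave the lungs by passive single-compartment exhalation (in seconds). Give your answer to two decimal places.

Flow: 58 L/min ÷ 60 = 0.9667 L/s.
Vt = flow × Ti = 0.9667 L/s × 0.49 s × 1000 mL/L = 473.68 mL.
R = (PIP − Pplat)/V̇ = (27.0 − 18.0) / 0.9667 = 9.0/0.9667 = 9.31 cmH2O·s/L.
C = Vt/(Pplat − PEEP) = 473.68 / (18.0 − 5) = 473.68/13.0 = 36.437 mL/cmH2O.
τ = R × C = 9.31 × 0.03644 L/cmH2O = 0.3393 s.
t = −τ·ln(1 − 0.98) = −0.3393·ln(0.02) = 1.327 s.

1.33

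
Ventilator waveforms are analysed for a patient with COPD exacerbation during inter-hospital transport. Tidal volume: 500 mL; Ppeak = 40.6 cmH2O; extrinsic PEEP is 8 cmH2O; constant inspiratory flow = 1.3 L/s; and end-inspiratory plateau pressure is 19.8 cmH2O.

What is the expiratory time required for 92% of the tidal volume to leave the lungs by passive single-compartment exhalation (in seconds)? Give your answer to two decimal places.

R = (PIP − Pplat)/V̇ = (40.6 − 19.8) / 1.3 = 20.8/1.3 = 16.0 cmH2O·s/L.
C = Vt/(Pplat − PEEP) = 500.0 / (19.8 − 8) = 500.0/11.8 = 42.373 mL/cmH2O.
τ = R × C = 16.0 × 0.04237 L/cmH2O = 0.6779 s.
t = −τ·ln(1 − 0.92) = −0.6779·ln(0.08) = 1.712 s.

1.71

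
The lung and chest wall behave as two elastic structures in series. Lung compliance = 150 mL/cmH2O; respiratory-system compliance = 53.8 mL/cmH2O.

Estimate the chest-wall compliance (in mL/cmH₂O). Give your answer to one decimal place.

1/Ccw = 1/Crs − 1/CL.
1/Ccw = 1/53.8 − 1/150 = 0.01192.
Ccw = 83.893 mL/cmH2O.

83.9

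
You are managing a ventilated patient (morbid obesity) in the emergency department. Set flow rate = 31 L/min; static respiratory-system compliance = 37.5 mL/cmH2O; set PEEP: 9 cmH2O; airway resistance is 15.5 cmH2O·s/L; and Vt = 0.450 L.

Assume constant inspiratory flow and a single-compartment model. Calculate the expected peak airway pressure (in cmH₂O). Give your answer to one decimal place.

Flow: 31 L/min ÷ 60 = 0.5167 L/s.
Equation of motion (constant flow): PIP = Vt/C + R·V̇ + PEEP.
PIP = 450/37.5 + 15.5×0.5167 + 9 = 12.0 + 8.009 + 9 = 29.009 cmH2O.

29.0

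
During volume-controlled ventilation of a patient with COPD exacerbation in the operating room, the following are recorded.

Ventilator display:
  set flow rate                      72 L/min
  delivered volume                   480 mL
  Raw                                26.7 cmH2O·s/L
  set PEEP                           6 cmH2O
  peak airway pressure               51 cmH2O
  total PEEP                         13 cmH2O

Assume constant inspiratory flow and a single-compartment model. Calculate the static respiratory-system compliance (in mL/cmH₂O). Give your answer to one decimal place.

80.5

Flow: 72 L/min ÷ 60 = 1.2 L/s.
Total PEEP = 13 cmH2O (set 6 + intrinsic 7); this is the baseline alveolar pressure.
Equation of motion (constant flow): PIP = Vt/C + R·V̇ + PEEP.
Vt/C = PIP − R·V̇ − PEEP = 51 − 26.7×1.2 − 13 = 51 − 32.04 − 13 = 5.96 cmH2O.
C = Vt / 5.96 = 480 / 5.96 = 80.537 mL/cmH2O.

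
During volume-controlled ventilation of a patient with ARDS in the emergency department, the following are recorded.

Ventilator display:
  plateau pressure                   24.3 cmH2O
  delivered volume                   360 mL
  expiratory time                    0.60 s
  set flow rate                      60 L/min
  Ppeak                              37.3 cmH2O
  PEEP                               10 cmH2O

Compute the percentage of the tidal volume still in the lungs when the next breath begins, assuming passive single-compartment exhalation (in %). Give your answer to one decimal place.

Flow: 60 L/min ÷ 60 = 1 L/s.
R = (PIP − Pplat)/V̇ = (37.3 − 24.3) / 1 = 13.0/1 = 13.0 cmH2O·s/L.
C = Vt/(Pplat − PEEP) = 360.0 / (24.3 − 10) = 360.0/14.3 = 25.175 mL/cmH2O.
τ = R × C = 13.0 × 0.02518 L/cmH2O = 0.3273 s.
Fraction remaining at end-expiration = e^(−Te/τ) = e^(−0.60/0.3273) = 0.1599 → 15.99%.

16.0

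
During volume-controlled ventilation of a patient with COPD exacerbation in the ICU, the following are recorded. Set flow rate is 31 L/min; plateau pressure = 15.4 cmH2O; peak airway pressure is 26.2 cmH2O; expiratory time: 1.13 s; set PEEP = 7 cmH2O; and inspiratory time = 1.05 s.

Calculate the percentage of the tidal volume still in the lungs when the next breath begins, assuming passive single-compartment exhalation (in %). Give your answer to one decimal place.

43.3

Flow: 31 L/min ÷ 60 = 0.5167 L/s.
Vt = flow × Ti = 0.5167 L/s × 1.05 s × 1000 mL/L = 542.54 mL.
R = (PIP − Pplat)/V̇ = (26.2 − 15.4) / 0.5167 = 10.8/0.5167 = 20.902 cmH2O·s/L.
C = Vt/(Pplat − PEEP) = 542.54 / (15.4 − 7) = 542.54/8.4 = 64.588 mL/cmH2O.
τ = R × C = 20.902 × 0.06459 L/cmH2O = 1.35 s.
Fraction remaining at end-expiration = e^(−Te/τ) = e^(−1.13/1.35) = 0.433 → 43.3%.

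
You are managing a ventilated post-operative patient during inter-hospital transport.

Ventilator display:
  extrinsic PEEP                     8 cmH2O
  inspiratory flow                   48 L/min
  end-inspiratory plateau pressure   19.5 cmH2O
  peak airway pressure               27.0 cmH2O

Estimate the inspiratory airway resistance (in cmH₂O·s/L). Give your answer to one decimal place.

Flow: 48 L/min ÷ 60 = 0.8 L/s.
Raw = (PIP − Pplat) / flow = (27.0 − 19.5) / 0.8 = 7.5 / 0.8 = 9.375 cmH2O·s/L.

9.4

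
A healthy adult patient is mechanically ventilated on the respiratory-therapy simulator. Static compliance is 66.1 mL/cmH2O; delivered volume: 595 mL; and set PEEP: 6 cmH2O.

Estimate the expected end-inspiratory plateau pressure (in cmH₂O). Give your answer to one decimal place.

15.0

Pplat = PEEP + Vt / Cstat = 6 + 595 / 66.1 = 6 + 9.002 = 15.002 cmH2O.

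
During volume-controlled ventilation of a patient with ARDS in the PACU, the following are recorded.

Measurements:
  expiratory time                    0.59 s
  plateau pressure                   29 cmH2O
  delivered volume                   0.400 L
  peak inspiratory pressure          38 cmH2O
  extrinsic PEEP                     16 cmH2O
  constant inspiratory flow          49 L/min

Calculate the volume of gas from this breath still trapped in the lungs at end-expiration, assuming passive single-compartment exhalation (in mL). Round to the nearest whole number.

Flow: 49 L/min ÷ 60 = 0.8167 L/s.
R = (PIP − Pplat)/V̇ = (38 − 29) / 0.8167 = 9.0/0.8167 = 11.02 cmH2O·s/L.
C = Vt/(Pplat − PEEP) = 400.0 / (29 − 16) = 400.0/13.0 = 30.769 mL/cmH2O.
τ = R × C = 11.02 × 0.03077 L/cmH2O = 0.3391 s.
Fraction remaining = e^(−Te/τ) = e^(−0.59/0.3391) = 0.1755.
Trapped volume = 400.0 × 0.1755 = 70.2 mL.

70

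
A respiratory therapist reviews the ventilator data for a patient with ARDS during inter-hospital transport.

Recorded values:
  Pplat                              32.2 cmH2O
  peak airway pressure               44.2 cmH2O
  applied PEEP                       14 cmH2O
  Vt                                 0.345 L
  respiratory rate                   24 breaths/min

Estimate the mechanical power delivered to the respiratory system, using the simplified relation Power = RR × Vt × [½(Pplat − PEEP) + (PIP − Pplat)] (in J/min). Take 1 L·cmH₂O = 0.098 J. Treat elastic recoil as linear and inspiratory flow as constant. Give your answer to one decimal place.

17.1

Per-breath work = Vt × [½(Pplat−PEEP) + (PIP−Pplat)] = 0.345 × [0.5×18.2 + 12.0] = 0.345 × 21.1 = 7.28 L·cmH2O.
Power = 24 × 7.28 = 174.72 L·cmH2O/min.
× 0.098 J/(L·cmH2O) → 17.123 J/min.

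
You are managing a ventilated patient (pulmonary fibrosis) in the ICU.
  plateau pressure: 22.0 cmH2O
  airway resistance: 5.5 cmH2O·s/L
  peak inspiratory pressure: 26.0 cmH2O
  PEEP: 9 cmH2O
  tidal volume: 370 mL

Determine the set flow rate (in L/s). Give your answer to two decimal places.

flow = (PIP − Pplat) / Raw = 4.0 / 5.5 = 0.7273 L/s.

0.73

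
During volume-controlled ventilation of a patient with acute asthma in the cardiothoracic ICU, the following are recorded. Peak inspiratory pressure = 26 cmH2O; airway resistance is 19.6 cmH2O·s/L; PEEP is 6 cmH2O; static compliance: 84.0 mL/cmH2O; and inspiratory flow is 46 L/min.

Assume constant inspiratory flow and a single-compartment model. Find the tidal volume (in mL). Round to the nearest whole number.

Flow: 46 L/min ÷ 60 = 0.7667 L/s.
Equation of motion (constant flow): PIP = Vt/C + R·V̇ + PEEP.
Vt/C = PIP − R·V̇ − PEEP = 26 − 15.027 − 6 = 4.973 cmH2O.
Vt = C × 4.973 = 84.0 × 4.973 = 417.73 mL.

418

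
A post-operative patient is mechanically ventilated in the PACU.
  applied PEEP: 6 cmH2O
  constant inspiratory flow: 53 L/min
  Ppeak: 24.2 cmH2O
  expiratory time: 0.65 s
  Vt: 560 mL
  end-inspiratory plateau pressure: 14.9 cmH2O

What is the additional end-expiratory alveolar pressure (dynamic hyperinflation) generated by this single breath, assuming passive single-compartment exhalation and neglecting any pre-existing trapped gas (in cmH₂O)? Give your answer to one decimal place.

3.3

Flow: 53 L/min ÷ 60 = 0.8833 L/s.
R = (PIP − Pplat)/V̇ = (24.2 − 14.9) / 0.8833 = 9.3/0.8833 = 10.529 cmH2O·s/L.
C = Vt/(Pplat − PEEP) = 560.0 / (14.9 − 6) = 560.0/8.9 = 62.921 mL/cmH2O.
τ = R × C = 10.529 × 0.06292 L/cmH2O = 0.6625 s.
Fraction remaining = e^(−Te/τ) = e^(−0.65/0.6625) = 0.3749; trapped volume = 560.0 × 0.3749 = 209.94 mL.
Additional alveolar pressure from trapping ≈ V_trapped / C = 209.94 / 62.921 = 3.337 cmH2O.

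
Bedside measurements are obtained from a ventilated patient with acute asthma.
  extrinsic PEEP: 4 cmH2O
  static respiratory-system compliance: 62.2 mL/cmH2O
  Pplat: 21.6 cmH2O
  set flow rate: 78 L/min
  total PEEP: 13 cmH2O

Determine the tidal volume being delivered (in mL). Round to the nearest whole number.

End-expiratory occlusion gives total PEEP = 13 cmH2O (intrinsic PEEP = 13 − 4 = 9). Use total PEEP for the elastic gradient.
Vt = Cstat × (Pplat − PEEPtotal) = 62.2 × (21.6 − 13) = 62.2 × 8.6 = 534.92 mL.

535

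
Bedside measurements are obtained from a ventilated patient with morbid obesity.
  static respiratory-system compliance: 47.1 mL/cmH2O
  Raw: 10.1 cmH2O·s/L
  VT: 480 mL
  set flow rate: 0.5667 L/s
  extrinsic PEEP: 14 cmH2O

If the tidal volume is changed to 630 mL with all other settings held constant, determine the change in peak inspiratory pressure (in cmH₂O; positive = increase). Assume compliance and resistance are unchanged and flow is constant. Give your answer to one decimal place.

PIP = Vt/C + R·V̇ + PEEP (constant-flow equation of motion).
Only the elastic term changes: ΔPIP = ΔVt / C = (630 − 480) / 47.1 = 3.185 cmH2O.

3.2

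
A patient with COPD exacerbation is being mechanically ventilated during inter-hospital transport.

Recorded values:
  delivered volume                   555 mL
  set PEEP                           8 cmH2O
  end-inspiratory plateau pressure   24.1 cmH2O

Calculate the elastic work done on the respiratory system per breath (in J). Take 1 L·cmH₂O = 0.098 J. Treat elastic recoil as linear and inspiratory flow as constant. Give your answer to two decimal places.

0.44

Elastic work ≈ ½ × (Pplat − PEEP) × Vt = 0.5 × (24.1 − 8) × 0.555 L = 0.5 × 16.1 × 0.555 = 4.468 L·cmH2O.
× 0.098 J/(L·cmH2O) → 0.4379 J.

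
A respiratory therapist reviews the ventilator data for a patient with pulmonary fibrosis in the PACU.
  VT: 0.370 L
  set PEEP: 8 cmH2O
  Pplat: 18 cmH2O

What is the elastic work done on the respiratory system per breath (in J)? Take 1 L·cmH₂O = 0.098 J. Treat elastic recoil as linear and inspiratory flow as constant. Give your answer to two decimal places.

Elastic work ≈ ½ × (Pplat − PEEP) × Vt = 0.5 × (18 − 8) × 0.370 L = 0.5 × 10.0 × 0.370 = 1.85 L·cmH2O.
× 0.098 J/(L·cmH2O) → 0.1813 J.

0.18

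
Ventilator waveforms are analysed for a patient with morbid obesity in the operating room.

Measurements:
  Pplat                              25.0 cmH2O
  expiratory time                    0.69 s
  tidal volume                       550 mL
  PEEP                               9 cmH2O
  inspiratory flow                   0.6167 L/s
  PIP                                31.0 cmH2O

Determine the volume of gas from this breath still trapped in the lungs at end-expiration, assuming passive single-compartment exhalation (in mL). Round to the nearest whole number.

R = (PIP − Pplat)/V̇ = (31.0 − 25.0) / 0.6167 = 6.0/0.6167 = 9.729 cmH2O·s/L.
C = Vt/(Pplat − PEEP) = 550.0 / (25.0 − 9) = 550.0/16.0 = 34.375 mL/cmH2O.
τ = R × C = 9.729 × 0.03438 L/cmH2O = 0.3345 s.
Fraction remaining = e^(−Te/τ) = e^(−0.69/0.3345) = 0.1271.
Trapped volume = 550.0 × 0.1271 = 69.905 mL.

70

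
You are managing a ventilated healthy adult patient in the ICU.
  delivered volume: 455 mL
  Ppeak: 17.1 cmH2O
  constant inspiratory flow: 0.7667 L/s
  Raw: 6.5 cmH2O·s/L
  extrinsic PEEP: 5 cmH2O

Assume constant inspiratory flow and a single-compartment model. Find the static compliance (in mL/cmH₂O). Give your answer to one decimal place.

Equation of motion (constant flow): PIP = Vt/C + R·V̇ + PEEP.
Vt/C = PIP − R·V̇ − PEEP = 17.1 − 6.5×0.7667 − 5 = 17.1 − 4.984 − 5 = 7.116 cmH2O.
C = Vt / 7.116 = 455 / 7.116 = 63.94 mL/cmH2O.

63.9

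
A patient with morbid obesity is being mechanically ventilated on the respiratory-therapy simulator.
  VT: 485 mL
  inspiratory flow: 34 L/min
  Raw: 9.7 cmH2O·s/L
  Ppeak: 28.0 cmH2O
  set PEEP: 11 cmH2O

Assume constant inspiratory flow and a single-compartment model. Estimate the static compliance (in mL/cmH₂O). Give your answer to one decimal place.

Flow: 34 L/min ÷ 60 = 0.5667 L/s.
Equation of motion (constant flow): PIP = Vt/C + R·V̇ + PEEP.
Vt/C = PIP − R·V̇ − PEEP = 28.0 − 9.7×0.5667 − 11 = 28.0 − 5.497 − 11 = 11.503 cmH2O.
C = Vt / 11.503 = 485 / 11.503 = 42.163 mL/cmH2O.

42.2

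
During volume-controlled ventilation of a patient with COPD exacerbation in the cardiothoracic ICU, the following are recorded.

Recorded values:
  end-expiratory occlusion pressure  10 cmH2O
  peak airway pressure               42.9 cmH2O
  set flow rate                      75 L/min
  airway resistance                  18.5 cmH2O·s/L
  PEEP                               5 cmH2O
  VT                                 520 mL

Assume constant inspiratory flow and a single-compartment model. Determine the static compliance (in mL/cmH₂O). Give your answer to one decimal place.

Flow: 75 L/min ÷ 60 = 1.25 L/s.
Total PEEP = 10 cmH2O (set 5 + intrinsic 5); this is the baseline alveolar pressure.
Equation of motion (constant flow): PIP = Vt/C + R·V̇ + PEEP.
Vt/C = PIP − R·V̇ − PEEP = 42.9 − 18.5×1.25 − 10 = 42.9 − 23.125 − 10 = 9.775 cmH2O.
C = Vt / 9.775 = 520 / 9.775 = 53.197 mL/cmH2O.

53.2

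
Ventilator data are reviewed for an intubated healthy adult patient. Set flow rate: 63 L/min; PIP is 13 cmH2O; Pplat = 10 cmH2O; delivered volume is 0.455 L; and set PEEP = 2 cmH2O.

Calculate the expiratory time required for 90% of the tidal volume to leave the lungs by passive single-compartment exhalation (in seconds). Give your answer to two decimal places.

Flow: 63 L/min ÷ 60 = 1.05 L/s.
R = (PIP − Pplat)/V̇ = (13 − 10) / 1.05 = 3.0/1.05 = 2.857 cmH2O·s/L.
C = Vt/(Pplat − PEEP) = 455.0 / (10 − 2) = 455.0/8.0 = 56.875 mL/cmH2O.
τ = R × C = 2.857 × 0.05688 L/cmH2O = 0.1625 s.
t = −τ·ln(1 − 0.90) = −0.1625·ln(0.1) = 0.3742 s.

0.37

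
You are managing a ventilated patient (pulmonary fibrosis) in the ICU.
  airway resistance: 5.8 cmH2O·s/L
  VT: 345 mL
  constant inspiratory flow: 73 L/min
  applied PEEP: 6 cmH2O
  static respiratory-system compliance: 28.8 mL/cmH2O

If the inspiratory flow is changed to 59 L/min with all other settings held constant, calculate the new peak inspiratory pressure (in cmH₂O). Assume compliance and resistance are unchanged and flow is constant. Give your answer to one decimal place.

Flow: 73 L/min ÷ 60 = 1.2167 L/s.
New flow: 59 L/min ÷ 60 = 0.9833 L/s.
PIP = Vt/C + R·V̇ + PEEP (constant-flow equation of motion).
Only the resistive term changes: ΔPIP = R × ΔV̇ = 5.8 × (0.9833 − 1.2167) = 5.8 × -0.2334 = -1.354 cmH2O.
Original PIP = 345/28.8 + 5.8×1.2167 + 6 = 25.036 cmH2O; new PIP = 25.036 + (-1.354) = 23.682 cmH2O.

23.7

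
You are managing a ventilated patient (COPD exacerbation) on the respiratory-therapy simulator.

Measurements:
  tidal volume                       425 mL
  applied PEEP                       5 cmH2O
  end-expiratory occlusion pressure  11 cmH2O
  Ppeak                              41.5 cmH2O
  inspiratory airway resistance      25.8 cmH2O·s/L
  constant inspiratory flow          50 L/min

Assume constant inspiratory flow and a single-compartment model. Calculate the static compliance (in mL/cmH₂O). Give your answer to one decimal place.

47.2

Flow: 50 L/min ÷ 60 = 0.8333 L/s.
Total PEEP = 11 cmH2O (set 5 + intrinsic 6); this is the baseline alveolar pressure.
Equation of motion (constant flow): PIP = Vt/C + R·V̇ + PEEP.
Vt/C = PIP − R·V̇ − PEEP = 41.5 − 25.8×0.8333 − 11 = 41.5 − 21.499 − 11 = 9.001 cmH2O.
C = Vt / 9.001 = 425 / 9.001 = 47.217 mL/cmH2O.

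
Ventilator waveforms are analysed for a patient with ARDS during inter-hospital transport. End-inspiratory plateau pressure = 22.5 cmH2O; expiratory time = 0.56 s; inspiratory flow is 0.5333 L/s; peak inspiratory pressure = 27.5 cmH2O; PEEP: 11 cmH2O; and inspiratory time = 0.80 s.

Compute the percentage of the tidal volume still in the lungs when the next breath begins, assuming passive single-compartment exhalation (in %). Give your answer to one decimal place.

Vt = flow × Ti = 0.5333 L/s × 0.80 s × 1000 mL/L = 426.64 mL.
R = (PIP − Pplat)/V̇ = (27.5 − 22.5) / 0.5333 = 5.0/0.5333 = 9.376 cmH2O·s/L.
C = Vt/(Pplat − PEEP) = 426.64 / (22.5 − 11) = 426.64/11.5 = 37.099 mL/cmH2O.
τ = R × C = 9.376 × 0.0371 L/cmH2O = 0.3478 s.
Fraction remaining at end-expiration = e^(−Te/τ) = e^(−0.56/0.3478) = 0.1999 → 19.99%.

20.0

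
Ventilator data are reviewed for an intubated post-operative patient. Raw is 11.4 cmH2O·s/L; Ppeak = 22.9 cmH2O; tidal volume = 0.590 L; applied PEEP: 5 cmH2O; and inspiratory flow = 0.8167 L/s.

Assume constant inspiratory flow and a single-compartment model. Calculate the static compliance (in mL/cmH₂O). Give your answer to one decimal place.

68.7

Equation of motion (constant flow): PIP = Vt/C + R·V̇ + PEEP.
Vt/C = PIP − R·V̇ − PEEP = 22.9 − 11.4×0.8167 − 5 = 22.9 − 9.31 − 5 = 8.59 cmH2O.
C = Vt / 8.59 = 590 / 8.59 = 68.685 mL/cmH2O.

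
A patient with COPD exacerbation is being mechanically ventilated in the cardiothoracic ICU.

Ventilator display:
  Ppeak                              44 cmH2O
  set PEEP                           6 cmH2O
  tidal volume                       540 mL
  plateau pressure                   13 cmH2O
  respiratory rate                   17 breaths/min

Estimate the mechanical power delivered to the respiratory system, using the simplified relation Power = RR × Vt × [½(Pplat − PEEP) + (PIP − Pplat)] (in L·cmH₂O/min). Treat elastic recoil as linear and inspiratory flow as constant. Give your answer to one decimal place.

316.7

Per-breath work = Vt × [½(Pplat−PEEP) + (PIP−Pplat)] = 0.540 × [0.5×7.0 + 31.0] = 0.540 × 34.5 = 18.63 L·cmH2O.
Power = 17 × 18.63 = 316.71 L·cmH2O/min.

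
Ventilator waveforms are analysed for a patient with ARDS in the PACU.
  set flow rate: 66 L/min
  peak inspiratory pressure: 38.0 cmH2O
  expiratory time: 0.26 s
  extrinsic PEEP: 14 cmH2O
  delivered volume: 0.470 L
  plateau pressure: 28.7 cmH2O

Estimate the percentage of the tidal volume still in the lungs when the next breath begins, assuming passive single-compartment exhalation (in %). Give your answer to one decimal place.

Flow: 66 L/min ÷ 60 = 1.1 L/s.
R = (PIP − Pplat)/V̇ = (38.0 − 28.7) / 1.1 = 9.3/1.1 = 8.455 cmH2O·s/L.
C = Vt/(Pplat − PEEP) = 470.0 / (28.7 − 14) = 470.0/14.7 = 31.973 mL/cmH2O.
τ = R × C = 8.455 × 0.03197 L/cmH2O = 0.2703 s.
Fraction remaining at end-expiration = e^(−Te/τ) = e^(−0.26/0.2703) = 0.3822 → 38.22%.

38.2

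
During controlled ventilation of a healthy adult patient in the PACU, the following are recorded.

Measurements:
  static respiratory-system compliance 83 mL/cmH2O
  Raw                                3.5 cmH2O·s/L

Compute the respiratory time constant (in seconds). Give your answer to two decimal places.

0.29

τ = R × C = 3.5 × 83 mL/cmH2O = 3.5 × 0.083 L/cmH2O = 0.2905 s.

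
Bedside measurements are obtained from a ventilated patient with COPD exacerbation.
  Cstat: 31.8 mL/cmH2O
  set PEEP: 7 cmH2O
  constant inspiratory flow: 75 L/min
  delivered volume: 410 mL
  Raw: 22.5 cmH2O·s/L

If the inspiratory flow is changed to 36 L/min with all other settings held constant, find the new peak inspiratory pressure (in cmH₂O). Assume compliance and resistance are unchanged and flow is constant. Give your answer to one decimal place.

33.4

Flow: 75 L/min ÷ 60 = 1.25 L/s.
New flow: 36 L/min ÷ 60 = 0.6 L/s.
PIP = Vt/C + R·V̇ + PEEP (constant-flow equation of motion).
Only the resistive term changes: ΔPIP = R × ΔV̇ = 22.5 × (0.6 − 1.25) = 22.5 × -0.65 = -14.625 cmH2O.
Original PIP = 410/31.8 + 22.5×1.25 + 7 = 48.018 cmH2O; new PIP = 48.018 + (-14.625) = 33.393 cmH2O.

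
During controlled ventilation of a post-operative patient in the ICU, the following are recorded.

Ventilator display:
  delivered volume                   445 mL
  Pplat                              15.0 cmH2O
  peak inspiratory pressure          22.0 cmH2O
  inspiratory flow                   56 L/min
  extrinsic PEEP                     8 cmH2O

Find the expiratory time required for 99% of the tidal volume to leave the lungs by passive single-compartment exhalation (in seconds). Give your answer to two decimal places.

Flow: 56 L/min ÷ 60 = 0.9333 L/s.
R = (PIP − Pplat)/V̇ = (22.0 − 15.0) / 0.9333 = 7.0/0.9333 = 7.5 cmH2O·s/L.
C = Vt/(Pplat − PEEP) = 445.0 / (15.0 − 8) = 445.0/7.0 = 63.571 mL/cmH2O.
τ = R × C = 7.5 × 0.06357 L/cmH2O = 0.4768 s.
t = −τ·ln(1 − 0.99) = −0.4768·ln(0.01) = 2.196 s.

2.20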